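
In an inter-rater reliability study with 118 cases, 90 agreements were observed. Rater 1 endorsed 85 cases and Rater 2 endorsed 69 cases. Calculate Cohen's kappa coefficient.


P_o = 90/118 = 0.762712
P_e = (85*69 + 33*49) / 13924 = 0.537346
kappa = (P_o - P_e) / (1 - P_e)
kappa = (0.762712 - 0.537346) / (1 - 0.537346)
kappa = 0.4871

0.4871


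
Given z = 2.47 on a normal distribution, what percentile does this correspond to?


CDF(z) = 0.5 * (1 + erf(z/sqrt(2)))
erf(1.7466) = 0.9865
CDF = 0.9932
Percentile rank = 0.9932 * 100 = 99.32

99.32


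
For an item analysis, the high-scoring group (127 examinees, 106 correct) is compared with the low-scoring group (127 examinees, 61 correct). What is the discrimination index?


p_upper = 106/127 = 0.8346
p_lower = 61/127 = 0.4803
D = 0.8346 - 0.4803 = 0.3543

0.3543


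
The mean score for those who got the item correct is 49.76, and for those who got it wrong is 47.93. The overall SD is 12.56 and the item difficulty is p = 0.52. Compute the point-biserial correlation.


q = 1 - p = 0.48
rpb = ((M1 - M0) / SD) * sqrt(p * q)
rpb = ((49.76 - 47.93) / 12.56) * sqrt(0.52 * 0.48)
rpb = 0.0728

0.0728


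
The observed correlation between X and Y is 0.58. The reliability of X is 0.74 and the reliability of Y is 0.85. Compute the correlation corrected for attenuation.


r_corrected = rxy / sqrt(rxx * ryy)
= 0.58 / sqrt(0.74 * 0.85)
= 0.58 / sqrt(0.629)
= 0.58 / 0.793095
r_corrected = 0.7313

0.7313


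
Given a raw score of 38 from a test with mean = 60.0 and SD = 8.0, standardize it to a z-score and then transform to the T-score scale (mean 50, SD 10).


z = (X - mean) / SD = (38 - 60.0) / 8.0
z = -22.0 / 8.0
z = -2.75
T-score = T = 50 + 10z
Carry z at full precision (z = -22.0 / 8.0) into the conversion:
T-score = 50 + 10 * (-22.0 / 8.0) = 50 + -220 / 8.0
T-score = 50 + -27.5
T-score = 22.5

22.5


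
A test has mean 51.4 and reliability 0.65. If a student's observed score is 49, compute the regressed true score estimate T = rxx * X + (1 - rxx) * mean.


T_est = rxx * X + (1 - rxx) * mean
T_est = 0.65 * 49 + 0.35 * 51.4
T_est = 31.85 + 17.99
T_est = 49.84

49.84


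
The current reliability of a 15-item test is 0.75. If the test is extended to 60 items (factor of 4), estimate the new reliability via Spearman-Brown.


r_new = (n * rxx) / (1 + (n-1) * rxx)
r_new = (4 * 0.75) / (1 + 3 * 0.75)
r_new = 3.0 / 3.25
r_new = 0.9231

0.9231


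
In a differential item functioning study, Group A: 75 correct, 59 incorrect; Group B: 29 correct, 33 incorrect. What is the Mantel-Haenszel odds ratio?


Odds_A = 75/59 = 1.2712
Odds_B = 29/33 = 0.8788
OR = Odds_A / Odds_B = 1.2712 / 0.8788
Exactly, OR = (75 * 33) / (59 * 29) = 2475 / 1711
OR = 1.4465

1.4465


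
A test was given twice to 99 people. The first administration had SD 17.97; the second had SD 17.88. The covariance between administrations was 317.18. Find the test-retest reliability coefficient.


r = cov(X,Y) / (SD_X * SD_Y)
r = 317.18 / (17.97 * 17.88)
r = 317.18 / 321.3036
r = 0.9872

0.9872


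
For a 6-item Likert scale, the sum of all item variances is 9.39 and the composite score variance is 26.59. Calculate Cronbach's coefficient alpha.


alpha = (k/(k-1)) * (1 - sum(si^2)/s_total^2)
= (6/5) * (1 - 9.39/26.59)
alpha = 0.7762

0.7762


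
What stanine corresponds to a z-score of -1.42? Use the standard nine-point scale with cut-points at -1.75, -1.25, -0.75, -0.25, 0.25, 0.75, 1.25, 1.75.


Stanine boundaries: [-1.75, -1.25, -0.75, -0.25, 0.25, 0.75, 1.25, 1.75]
z = -1.42
Check each boundary:
  z >= -1.75 -> could be stanine 2
  z < -1.25
  z < -0.75
  z < -0.25
  z < 0.25
  z < 0.75
  z < 1.25
  z < 1.75
Highest qualifying boundary gives stanine = 2

2


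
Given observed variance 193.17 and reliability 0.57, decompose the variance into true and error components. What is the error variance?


var_true = rxx * var_obs = 0.57 * 193.17 = 110.1069
var_error = var_obs - var_true
var_error = 193.17 - 110.1069
var_error = 83.0631

83.0631


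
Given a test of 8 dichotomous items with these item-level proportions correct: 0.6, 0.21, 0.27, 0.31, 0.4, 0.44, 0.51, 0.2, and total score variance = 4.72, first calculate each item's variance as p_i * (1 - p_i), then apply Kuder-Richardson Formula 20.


For each item, compute p_i * q_i:
  Item 1: 0.6 * 0.4 = 0.24
  Item 2: 0.21 * 0.79 = 0.1659
  Item 3: 0.27 * 0.73 = 0.1971
  Item 4: 0.31 * 0.69 = 0.2139
  Item 5: 0.4 * 0.6 = 0.24
  Item 6: 0.44 * 0.56 = 0.2464
  Item 7: 0.51 * 0.49 = 0.2499
  Item 8: 0.2 * 0.8 = 0.16
Sum(p_i * q_i) = 0.24 + 0.1659 + 0.1971 + 0.2139 + 0.24 + 0.2464 + 0.2499 + 0.16 = 1.7132
KR-20 = (k/(k-1)) * (1 - Sum(p_i*q_i) / Var_total)
= (8/7) * (1 - 1.7132/4.72)
= 1.1429 * 0.637
KR-20 = 0.728

0.728


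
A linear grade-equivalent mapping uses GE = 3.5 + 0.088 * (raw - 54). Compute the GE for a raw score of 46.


raw - median = 46 - 54 = -8
slope * diff = 0.088 * -8 = -0.704
GE = 3.5 + -0.704
GE = 2.796

2.796


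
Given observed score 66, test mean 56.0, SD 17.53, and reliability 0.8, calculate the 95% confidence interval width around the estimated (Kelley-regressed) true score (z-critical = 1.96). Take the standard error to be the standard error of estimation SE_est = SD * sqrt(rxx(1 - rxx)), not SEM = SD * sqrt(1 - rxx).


True score estimate = 0.8*66 + 0.2*56.0 = 64.0
SE_est = SD * sqrt(rxx * (1 - rxx)) = 17.53 * sqrt(0.8 * 0.2) = 17.53 * sqrt(0.16) = 7.012
CI = T_est +/- z * SE_est, so width = 2 * z * SE_est = 2 * 1.96 * 7.012
Width = 27.487

27.487


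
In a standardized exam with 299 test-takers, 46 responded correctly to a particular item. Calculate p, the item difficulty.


Item difficulty p = number correct / total examinees
p = 46 / 299
p = 0.1538

0.1538


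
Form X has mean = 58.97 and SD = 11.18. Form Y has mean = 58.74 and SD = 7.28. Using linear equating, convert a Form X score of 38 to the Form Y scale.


slope = SD_Y / SD_X = 7.28 / 11.18 ~ 0.6512
intercept = mean_Y - slope * mean_X = 58.74 - (7.28 / 11.18) * 58.97 ~ 20.3409
Y = slope * X + intercept. To avoid rounding drift from the rounded slope/intercept, evaluate the equivalent form Y = mean_Y + SD_Y * (X - mean_X) / SD_X at full precision:
Y = 58.74 + 7.28 * (38 - 58.97) / 11.18
Y = 58.74 - 7.28 * 20.97 / 11.18
Y = 58.74 - 152.6616 / 11.18
Y = 58.74 - 13.6549
Y = 45.0851

45.0851


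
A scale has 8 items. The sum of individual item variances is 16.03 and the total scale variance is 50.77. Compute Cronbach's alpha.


alpha = (k/(k-1)) * (1 - sum(si^2)/s_total^2)
= (8/7) * (1 - 16.03/50.77)
alpha = 0.782

0.782


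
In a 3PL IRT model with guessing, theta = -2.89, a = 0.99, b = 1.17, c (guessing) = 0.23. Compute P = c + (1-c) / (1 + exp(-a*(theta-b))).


logit = 0.99*(-2.89 - 1.17) = -4.0194
P* = 1/(1 + exp(--4.0194)) = 0.0176
P = 0.23 + (1 - 0.23) * 0.0176
P = 0.2436

0.2436


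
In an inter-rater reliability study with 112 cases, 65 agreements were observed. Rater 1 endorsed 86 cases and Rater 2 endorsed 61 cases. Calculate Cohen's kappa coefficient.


P_o = 65/112 = 0.580357
P_e = (86*61 + 26*51) / 12544 = 0.523916
kappa = (P_o - P_e) / (1 - P_e)
kappa = (0.580357 - 0.523916) / (1 - 0.523916)
kappa = 0.1186

0.1186


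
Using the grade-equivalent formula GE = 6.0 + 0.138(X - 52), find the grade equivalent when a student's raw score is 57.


raw - median = 57 - 52 = 5
slope * diff = 0.138 * 5 = 0.69
GE = 6.0 + 0.69
GE = 6.69

6.69


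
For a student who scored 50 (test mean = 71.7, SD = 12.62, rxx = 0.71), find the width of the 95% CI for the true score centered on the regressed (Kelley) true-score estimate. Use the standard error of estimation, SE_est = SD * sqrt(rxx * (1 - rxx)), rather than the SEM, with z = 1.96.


True score estimate = 0.71*50 + 0.29*71.7 = 56.293
SE_est = SD * sqrt(rxx * (1 - rxx)) = 12.62 * sqrt(0.71 * 0.29) = 12.62 * sqrt(0.2059) = 5.726477
CI = T_est +/- z * SE_est, so width = 2 * z * SE_est = 2 * 1.96 * 5.726477
Width = 22.4478

22.4478


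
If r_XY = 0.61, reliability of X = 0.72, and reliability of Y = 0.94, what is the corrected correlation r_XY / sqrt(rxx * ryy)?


r_corrected = rxy / sqrt(rxx * ryy)
= 0.61 / sqrt(0.72 * 0.94)
= 0.61 / sqrt(0.6768)
= 0.61 / 0.822679
r_corrected = 0.7415

0.7415


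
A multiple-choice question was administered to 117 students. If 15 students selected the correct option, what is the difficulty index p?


Item difficulty p = number correct / total examinees
p = 15 / 117
p = 0.1282

0.1282


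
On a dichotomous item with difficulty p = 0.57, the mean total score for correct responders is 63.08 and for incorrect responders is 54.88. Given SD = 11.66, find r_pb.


q = 1 - p = 0.43
rpb = ((M1 - M0) / SD) * sqrt(p * q)
rpb = ((63.08 - 54.88) / 11.66) * sqrt(0.57 * 0.43)
rpb = 0.3482

0.3482


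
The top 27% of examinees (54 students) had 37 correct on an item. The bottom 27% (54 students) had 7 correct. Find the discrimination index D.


p_upper = 37/54 = 0.6852
p_lower = 7/54 = 0.1296
D = 0.6852 - 0.1296 = 0.5556

0.5556


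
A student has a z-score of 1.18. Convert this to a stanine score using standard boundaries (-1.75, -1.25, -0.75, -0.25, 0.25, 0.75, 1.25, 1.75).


Stanine boundaries: [-1.75, -1.25, -0.75, -0.25, 0.25, 0.75, 1.25, 1.75]
z = 1.18
Check each boundary:
  z >= -1.75 -> could be stanine 2
  z >= -1.25 -> could be stanine 3
  z >= -0.75 -> could be stanine 4
  z >= -0.25 -> could be stanine 5
  z >= 0.25 -> could be stanine 6
  z >= 0.75 -> could be stanine 7
  z < 1.25
  z < 1.75
Highest qualifying boundary gives stanine = 7

7


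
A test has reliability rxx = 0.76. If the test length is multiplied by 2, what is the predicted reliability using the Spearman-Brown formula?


r_new = (n * rxx) / (1 + (n-1) * rxx)
r_new = (2 * 0.76) / (1 + 1 * 0.76)
r_new = 1.52 / 1.76
r_new = 0.8636

0.8636


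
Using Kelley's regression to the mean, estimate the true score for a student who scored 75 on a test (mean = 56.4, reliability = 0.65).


T_est = rxx * X + (1 - rxx) * mean
T_est = 0.65 * 75 + 0.35 * 56.4
T_est = 48.75 + 19.74
T_est = 68.49

68.49


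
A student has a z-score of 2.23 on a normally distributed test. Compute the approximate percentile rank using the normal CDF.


CDF(z) = 0.5 * (1 + erf(z/sqrt(2)))
erf(1.5768) = 0.9743
CDF = 0.9871
Percentile rank = 0.9871 * 100 = 98.71

98.71


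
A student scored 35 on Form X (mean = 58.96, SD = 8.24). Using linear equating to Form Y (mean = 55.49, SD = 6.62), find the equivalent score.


slope = SD_Y / SD_X = 6.62 / 8.24 ~ 0.8034
intercept = mean_Y - slope * mean_X = 55.49 - (6.62 / 8.24) * 58.96 ~ 8.1217
Y = slope * X + intercept. To avoid rounding drift from the rounded slope/intercept, evaluate the equivalent form Y = mean_Y + SD_Y * (X - mean_X) / SD_X at full precision:
Y = 55.49 + 6.62 * (35 - 58.96) / 8.24
Y = 55.49 - 6.62 * 23.96 / 8.24
Y = 55.49 - 158.6152 / 8.24
Y = 55.49 - 19.2494
Y = 36.2406

36.2406


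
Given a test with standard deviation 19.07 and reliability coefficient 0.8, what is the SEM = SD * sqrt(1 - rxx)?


SEM = SD * sqrt(1 - rxx)
SEM = 19.07 * sqrt(1 - 0.8)
SEM = 19.07 * sqrt(0.2) = 19.07 * 0.447214
SEM = 8.5284

8.5284


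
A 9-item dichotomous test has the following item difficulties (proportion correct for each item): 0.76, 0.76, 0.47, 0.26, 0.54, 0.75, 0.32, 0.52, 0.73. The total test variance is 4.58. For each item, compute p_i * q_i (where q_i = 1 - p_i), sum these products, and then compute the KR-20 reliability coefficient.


For each item, compute p_i * q_i:
  Item 1: 0.76 * 0.24 = 0.1824
  Item 2: 0.76 * 0.24 = 0.1824
  Item 3: 0.47 * 0.53 = 0.2491
  Item 4: 0.26 * 0.74 = 0.1924
  Item 5: 0.54 * 0.46 = 0.2484
  Item 6: 0.75 * 0.25 = 0.1875
  Item 7: 0.32 * 0.68 = 0.2176
  Item 8: 0.52 * 0.48 = 0.2496
  Item 9: 0.73 * 0.27 = 0.1971
Sum(p_i * q_i) = 0.1824 + 0.1824 + 0.2491 + 0.1924 + 0.2484 + 0.1875 + 0.2176 + 0.2496 + 0.1971 = 1.9065
KR-20 = (k/(k-1)) * (1 - Sum(p_i*q_i) / Var_total)
= (9/8) * (1 - 1.9065/4.58)
= 1.125 * 0.5837
KR-20 = 0.6567

0.6567


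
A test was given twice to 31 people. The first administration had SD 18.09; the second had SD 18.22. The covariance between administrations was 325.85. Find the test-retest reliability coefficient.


r = cov(X,Y) / (SD_X * SD_Y)
r = 325.85 / (18.09 * 18.22)
r = 325.85 / 329.5998
r = 0.9886

0.9886


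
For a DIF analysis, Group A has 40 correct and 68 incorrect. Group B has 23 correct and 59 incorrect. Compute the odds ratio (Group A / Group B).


Odds_A = 40/68 = 0.5882
Odds_B = 23/59 = 0.3898
OR = Odds_A / Odds_B = 0.5882 / 0.3898
Exactly, OR = (40 * 59) / (68 * 23) = 2360 / 1564
OR = 1.509

1.509


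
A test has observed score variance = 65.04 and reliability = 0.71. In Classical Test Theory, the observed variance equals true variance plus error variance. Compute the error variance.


var_true = rxx * var_obs = 0.71 * 65.04 = 46.1784
var_error = var_obs - var_true
var_error = 65.04 - 46.1784
var_error = 18.8616

18.8616


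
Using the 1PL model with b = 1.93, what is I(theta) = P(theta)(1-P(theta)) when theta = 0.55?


P = 1/(1+exp(-(0.55-1.93))) = 0.201
I = P*(1-P) = 0.201 * 0.799
I = 0.1606

0.1606


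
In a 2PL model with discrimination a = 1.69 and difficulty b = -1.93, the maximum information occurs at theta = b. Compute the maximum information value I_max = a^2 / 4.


For 2PL, max info at theta = b = -1.93
I_max = a^2 / 4 = 1.69^2 / 4
= 2.8561 / 4
I_max = 0.714

0.714


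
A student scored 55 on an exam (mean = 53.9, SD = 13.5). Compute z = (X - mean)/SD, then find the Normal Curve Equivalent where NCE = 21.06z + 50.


z = (X - mean) / SD = (55 - 53.9) / 13.5
z = 1.1 / 13.5
z = 0.0815
NCE = NCE = 21.06z + 50
Carry z at full precision (z = 1.1 / 13.5) into the conversion:
NCE = 21.06 * (1.1 / 13.5) + 50 = 23.166 / 13.5 + 50
NCE = 1.716 + 50
NCE = 51.716

51.716


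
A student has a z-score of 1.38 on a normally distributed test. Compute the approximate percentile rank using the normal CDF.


CDF(z) = 0.5 * (1 + erf(z/sqrt(2)))
erf(0.9758) = 0.8324
CDF = 0.9162
Percentile rank = 0.9162 * 100 = 91.62

91.62


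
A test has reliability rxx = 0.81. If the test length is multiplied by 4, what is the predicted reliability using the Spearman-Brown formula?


r_new = (n * rxx) / (1 + (n-1) * rxx)
r_new = (4 * 0.81) / (1 + 3 * 0.81)
r_new = 3.24 / 3.43
r_new = 0.9446

0.9446


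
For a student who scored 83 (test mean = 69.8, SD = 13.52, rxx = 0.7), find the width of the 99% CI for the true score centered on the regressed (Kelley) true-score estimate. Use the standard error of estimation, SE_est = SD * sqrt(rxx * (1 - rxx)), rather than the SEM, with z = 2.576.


True score estimate = 0.7*83 + 0.3*69.8 = 79.04
SE_est = SD * sqrt(rxx * (1 - rxx)) = 13.52 * sqrt(0.7 * 0.3) = 13.52 * sqrt(0.21) = 6.195642
CI = T_est +/- z * SE_est, so width = 2 * z * SE_est = 2 * 2.576 * 6.195642
Width = 31.9199

31.9199


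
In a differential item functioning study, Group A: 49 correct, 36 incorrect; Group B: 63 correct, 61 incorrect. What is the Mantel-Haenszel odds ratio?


Odds_A = 49/36 = 1.3611
Odds_B = 63/61 = 1.0328
OR = Odds_A / Odds_B = 1.3611 / 1.0328
Exactly, OR = (49 * 61) / (36 * 63) = 2989 / 2268
OR = 1.3179

1.3179


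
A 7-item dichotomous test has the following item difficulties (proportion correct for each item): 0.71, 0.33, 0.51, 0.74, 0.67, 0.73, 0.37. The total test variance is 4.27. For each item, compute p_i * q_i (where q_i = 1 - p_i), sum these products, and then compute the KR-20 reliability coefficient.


For each item, compute p_i * q_i:
  Item 1: 0.71 * 0.29 = 0.2059
  Item 2: 0.33 * 0.67 = 0.2211
  Item 3: 0.51 * 0.49 = 0.2499
  Item 4: 0.74 * 0.26 = 0.1924
  Item 5: 0.67 * 0.33 = 0.2211
  Item 6: 0.73 * 0.27 = 0.1971
  Item 7: 0.37 * 0.63 = 0.2331
Sum(p_i * q_i) = 0.2059 + 0.2211 + 0.2499 + 0.1924 + 0.2211 + 0.1971 + 0.2331 = 1.5206
KR-20 = (k/(k-1)) * (1 - Sum(p_i*q_i) / Var_total)
= (7/6) * (1 - 1.5206/4.27)
= 1.1667 * 0.6439
KR-20 = 0.7512

0.7512


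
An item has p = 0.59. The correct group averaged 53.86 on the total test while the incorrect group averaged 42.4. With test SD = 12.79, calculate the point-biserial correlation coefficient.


q = 1 - p = 0.41
rpb = ((M1 - M0) / SD) * sqrt(p * q)
rpb = ((53.86 - 42.4) / 12.79) * sqrt(0.59 * 0.41)
rpb = 0.4407

0.4407


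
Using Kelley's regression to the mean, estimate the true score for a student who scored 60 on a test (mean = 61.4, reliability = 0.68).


T_est = rxx * X + (1 - rxx) * mean
T_est = 0.68 * 60 + 0.32 * 61.4
T_est = 40.8 + 19.648
T_est = 60.448

60.448


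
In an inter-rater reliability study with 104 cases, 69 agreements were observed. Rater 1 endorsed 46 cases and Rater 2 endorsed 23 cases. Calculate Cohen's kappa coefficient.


P_o = 69/104 = 0.663462
P_e = (46*23 + 58*81) / 10816 = 0.532175
kappa = (P_o - P_e) / (1 - P_e)
kappa = (0.663462 - 0.532175) / (1 - 0.532175)
kappa = 0.2806

0.2806


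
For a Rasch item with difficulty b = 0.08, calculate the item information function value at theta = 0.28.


P = 1/(1+exp(-(0.28-0.08))) = 0.5498
I = P*(1-P) = 0.5498 * 0.4502
I = 0.2475

0.2475


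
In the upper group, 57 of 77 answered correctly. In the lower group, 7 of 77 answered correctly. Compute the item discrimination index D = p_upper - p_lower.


p_upper = 57/77 = 0.7403
p_lower = 7/77 = 0.0909
D = 0.7403 - 0.0909 = 0.6494

0.6494


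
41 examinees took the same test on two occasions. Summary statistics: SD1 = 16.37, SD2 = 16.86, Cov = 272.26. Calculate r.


r = cov(X,Y) / (SD_X * SD_Y)
r = 272.26 / (16.37 * 16.86)
r = 272.26 / 275.9982
r = 0.9865

0.9865


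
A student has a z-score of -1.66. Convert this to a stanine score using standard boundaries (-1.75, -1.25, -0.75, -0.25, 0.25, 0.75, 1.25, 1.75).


Stanine boundaries: [-1.75, -1.25, -0.75, -0.25, 0.25, 0.75, 1.25, 1.75]
z = -1.66
Check each boundary:
  z >= -1.75 -> could be stanine 2
  z < -1.25
  z < -0.75
  z < -0.25
  z < 0.25
  z < 0.75
  z < 1.25
  z < 1.75
Highest qualifying boundary gives stanine = 2

2


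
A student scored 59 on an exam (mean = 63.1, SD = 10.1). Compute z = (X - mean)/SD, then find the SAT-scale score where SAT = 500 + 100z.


z = (X - mean) / SD = (59 - 63.1) / 10.1
z = -4.1 / 10.1
z = -0.4059
SAT-scale = SAT = 500 + 100z
Carry z at full precision (z = -4.1 / 10.1) into the conversion:
SAT-scale = 500 + 100 * (-4.1 / 10.1) = 500 + -410 / 10.1
SAT-scale = 500 + -40.5941
SAT-scale = 459.4059

459.4059


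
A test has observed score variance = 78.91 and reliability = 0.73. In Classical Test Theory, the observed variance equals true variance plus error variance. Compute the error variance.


var_true = rxx * var_obs = 0.73 * 78.91 = 57.6043
var_error = var_obs - var_true
var_error = 78.91 - 57.6043
var_error = 21.3057

21.3057


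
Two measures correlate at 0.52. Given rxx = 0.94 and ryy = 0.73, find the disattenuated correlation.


r_corrected = rxy / sqrt(rxx * ryy)
= 0.52 / sqrt(0.94 * 0.73)
= 0.52 / sqrt(0.6862)
= 0.52 / 0.828372
r_corrected = 0.6277

0.6277


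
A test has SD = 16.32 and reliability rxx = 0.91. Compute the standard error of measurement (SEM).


SEM = SD * sqrt(1 - rxx)
SEM = 16.32 * sqrt(1 - 0.91)
SEM = 16.32 * sqrt(0.09) = 16.32 * 0.3
SEM = 4.896

4.896


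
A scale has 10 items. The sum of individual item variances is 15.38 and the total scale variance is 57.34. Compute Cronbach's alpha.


alpha = (k/(k-1)) * (1 - sum(si^2)/s_total^2)
= (10/9) * (1 - 15.38/57.34)
alpha = 0.8131

0.8131


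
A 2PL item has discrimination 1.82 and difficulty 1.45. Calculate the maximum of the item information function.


For 2PL, max info at theta = b = 1.45
I_max = a^2 / 4 = 1.82^2 / 4
= 3.3124 / 4
I_max = 0.8281

0.8281


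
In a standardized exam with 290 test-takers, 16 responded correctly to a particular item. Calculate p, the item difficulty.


Item difficulty p = number correct / total examinees
p = 16 / 290
p = 0.0552

0.0552


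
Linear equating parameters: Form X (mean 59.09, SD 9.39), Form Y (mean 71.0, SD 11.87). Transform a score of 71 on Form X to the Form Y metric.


slope = SD_Y / SD_X = 11.87 / 9.39 ~ 1.2641
intercept = mean_Y - slope * mean_X = 71.0 - (11.87 / 9.39) * 59.09 ~ -3.6963
Y = slope * X + intercept. To avoid rounding drift from the rounded slope/intercept, evaluate the equivalent form Y = mean_Y + SD_Y * (X - mean_X) / SD_X at full precision:
Y = 71.0 + 11.87 * (71 - 59.09) / 9.39
Y = 71.0 + 11.87 * 11.91 / 9.39
Y = 71.0 + 141.3717 / 9.39
Y = 71.0 + 15.0556
Y = 86.0556

86.0556


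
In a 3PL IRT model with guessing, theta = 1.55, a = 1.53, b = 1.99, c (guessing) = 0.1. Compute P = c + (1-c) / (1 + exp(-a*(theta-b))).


logit = 1.53*(1.55 - 1.99) = -0.6732
P* = 1/(1 + exp(--0.6732)) = 0.3378
P = 0.1 + (1 - 0.1) * 0.3378
P = 0.404

0.404


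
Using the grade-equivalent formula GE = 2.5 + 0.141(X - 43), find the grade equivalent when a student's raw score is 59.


raw - median = 59 - 43 = 16
slope * diff = 0.141 * 16 = 2.256
GE = 2.5 + 2.256
GE = 4.756

4.756


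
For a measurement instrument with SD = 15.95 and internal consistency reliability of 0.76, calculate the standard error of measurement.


SEM = SD * sqrt(1 - rxx)
SEM = 15.95 * sqrt(1 - 0.76)
SEM = 15.95 * sqrt(0.24) = 15.95 * 0.489898
SEM = 7.8139

7.8139


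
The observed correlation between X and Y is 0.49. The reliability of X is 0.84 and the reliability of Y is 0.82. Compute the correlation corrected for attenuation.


r_corrected = rxy / sqrt(rxx * ryy)
= 0.49 / sqrt(0.84 * 0.82)
= 0.49 / sqrt(0.6888)
= 0.49 / 0.82994
r_corrected = 0.5904

0.5904


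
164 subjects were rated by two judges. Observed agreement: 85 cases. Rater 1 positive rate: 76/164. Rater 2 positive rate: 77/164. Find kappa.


P_o = 85/164 = 0.518293
P_e = (76*77 + 88*87) / 26896 = 0.502231
kappa = (P_o - P_e) / (1 - P_e)
kappa = (0.518293 - 0.502231) / (1 - 0.502231)
kappa = 0.0323

0.0323


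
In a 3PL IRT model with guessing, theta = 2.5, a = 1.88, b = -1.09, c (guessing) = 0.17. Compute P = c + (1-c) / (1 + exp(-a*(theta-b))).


logit = 1.88*(2.5 - -1.09) = 6.7492
P* = 1/(1 + exp(-6.7492)) = 0.9988
P = 0.17 + (1 - 0.17) * 0.9988
P = 0.999

0.999


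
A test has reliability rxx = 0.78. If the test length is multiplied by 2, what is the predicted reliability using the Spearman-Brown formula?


r_new = (n * rxx) / (1 + (n-1) * rxx)
r_new = (2 * 0.78) / (1 + 1 * 0.78)
r_new = 1.56 / 1.78
r_new = 0.8764

0.8764


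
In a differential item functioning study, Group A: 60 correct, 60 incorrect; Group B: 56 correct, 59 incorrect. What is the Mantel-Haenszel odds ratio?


Odds_A = 60/60 = 1.0
Odds_B = 56/59 = 0.9492
OR = Odds_A / Odds_B = 1.0 / 0.9492
Exactly, OR = (60 * 59) / (60 * 56) = 3540 / 3360
OR = 1.0536

1.0536


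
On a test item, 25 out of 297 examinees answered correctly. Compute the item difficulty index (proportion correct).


Item difficulty p = number correct / total examinees
p = 25 / 297
p = 0.0842

0.0842


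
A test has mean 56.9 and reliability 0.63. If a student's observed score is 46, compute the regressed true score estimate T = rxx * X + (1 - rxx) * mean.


T_est = rxx * X + (1 - rxx) * mean
T_est = 0.63 * 46 + 0.37 * 56.9
T_est = 28.98 + 21.053
T_est = 50.033

50.033


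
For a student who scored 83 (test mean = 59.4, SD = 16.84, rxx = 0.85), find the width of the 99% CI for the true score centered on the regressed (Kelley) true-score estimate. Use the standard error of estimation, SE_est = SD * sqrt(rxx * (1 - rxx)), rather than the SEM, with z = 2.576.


True score estimate = 0.85*83 + 0.15*59.4 = 79.46
SE_est = SD * sqrt(rxx * (1 - rxx)) = 16.84 * sqrt(0.85 * 0.15) = 16.84 * sqrt(0.1275) = 6.013083
CI = T_est +/- z * SE_est, so width = 2 * z * SE_est = 2 * 2.576 * 6.013083
Width = 30.9794

30.9794


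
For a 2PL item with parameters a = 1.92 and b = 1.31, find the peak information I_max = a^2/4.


For 2PL, max info at theta = b = 1.31
I_max = a^2 / 4 = 1.92^2 / 4
= 3.6864 / 4
I_max = 0.9216

0.9216


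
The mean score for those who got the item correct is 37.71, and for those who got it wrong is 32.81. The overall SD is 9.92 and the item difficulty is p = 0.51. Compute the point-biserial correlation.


q = 1 - p = 0.49
rpb = ((M1 - M0) / SD) * sqrt(p * q)
rpb = ((37.71 - 32.81) / 9.92) * sqrt(0.51 * 0.49)
rpb = 0.2469

0.2469


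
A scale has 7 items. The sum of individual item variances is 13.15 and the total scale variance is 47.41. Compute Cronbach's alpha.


alpha = (k/(k-1)) * (1 - sum(si^2)/s_total^2)
= (7/6) * (1 - 13.15/47.41)
alpha = 0.8431

0.8431


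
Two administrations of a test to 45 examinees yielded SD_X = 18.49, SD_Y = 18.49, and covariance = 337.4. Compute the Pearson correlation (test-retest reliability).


r = cov(X,Y) / (SD_X * SD_Y)
r = 337.4 / (18.49 * 18.49)
r = 337.4 / 341.8801
r = 0.9869

0.9869


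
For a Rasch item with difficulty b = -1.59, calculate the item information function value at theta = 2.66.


P = 1/(1+exp(-(2.66--1.59))) = 0.9859
I = P*(1-P) = 0.9859 * 0.0141
I = 0.0139

0.0139


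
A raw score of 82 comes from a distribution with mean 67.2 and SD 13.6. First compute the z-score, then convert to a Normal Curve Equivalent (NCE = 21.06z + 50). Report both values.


z = (X - mean) / SD = (82 - 67.2) / 13.6
z = 14.8 / 13.6
z = 1.0882
NCE = NCE = 21.06z + 50
Carry z at full precision (z = 14.8 / 13.6) into the conversion:
NCE = 21.06 * (14.8 / 13.6) + 50 = 311.688 / 13.6 + 50
NCE = 22.9182 + 50
NCE = 72.9182

72.9182


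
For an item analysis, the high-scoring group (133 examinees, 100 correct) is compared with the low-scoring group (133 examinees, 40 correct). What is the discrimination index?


p_upper = 100/133 = 0.7519
p_lower = 40/133 = 0.3008
D = 0.7519 - 0.3008 = 0.4511

0.4511


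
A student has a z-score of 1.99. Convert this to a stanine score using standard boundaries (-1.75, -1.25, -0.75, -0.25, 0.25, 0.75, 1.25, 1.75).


Stanine boundaries: [-1.75, -1.25, -0.75, -0.25, 0.25, 0.75, 1.25, 1.75]
z = 1.99
Check each boundary:
  z >= -1.75 -> could be stanine 2
  z >= -1.25 -> could be stanine 3
  z >= -0.75 -> could be stanine 4
  z >= -0.25 -> could be stanine 5
  z >= 0.25 -> could be stanine 6
  z >= 0.75 -> could be stanine 7
  z >= 1.25 -> could be stanine 8
  z >= 1.75 -> could be stanine 9
Highest qualifying boundary gives stanine = 9

9


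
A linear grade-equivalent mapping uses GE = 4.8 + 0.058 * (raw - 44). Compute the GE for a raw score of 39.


raw - median = 39 - 44 = -5
slope * diff = 0.058 * -5 = -0.29
GE = 4.8 + -0.29
GE = 4.51

4.51


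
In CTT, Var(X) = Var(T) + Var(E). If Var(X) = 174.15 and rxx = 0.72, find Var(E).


var_true = rxx * var_obs = 0.72 * 174.15 = 125.388
var_error = var_obs - var_true
var_error = 174.15 - 125.388
var_error = 48.762

48.762


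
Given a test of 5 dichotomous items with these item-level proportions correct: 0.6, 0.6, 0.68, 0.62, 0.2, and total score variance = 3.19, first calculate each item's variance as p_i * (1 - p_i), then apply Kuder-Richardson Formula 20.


For each item, compute p_i * q_i:
  Item 1: 0.6 * 0.4 = 0.24
  Item 2: 0.6 * 0.4 = 0.24
  Item 3: 0.68 * 0.32 = 0.2176
  Item 4: 0.62 * 0.38 = 0.2356
  Item 5: 0.2 * 0.8 = 0.16
Sum(p_i * q_i) = 0.24 + 0.24 + 0.2176 + 0.2356 + 0.16 = 1.0932
KR-20 = (k/(k-1)) * (1 - Sum(p_i*q_i) / Var_total)
= (5/4) * (1 - 1.0932/3.19)
= 1.25 * 0.6573
KR-20 = 0.8216

0.8216


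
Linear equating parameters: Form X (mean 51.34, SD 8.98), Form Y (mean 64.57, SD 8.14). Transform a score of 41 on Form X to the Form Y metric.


slope = SD_Y / SD_X = 8.14 / 8.98 ~ 0.9065
intercept = mean_Y - slope * mean_X = 64.57 - (8.14 / 8.98) * 51.34 ~ 18.0324
Y = slope * X + intercept. To avoid rounding drift from the rounded slope/intercept, evaluate the equivalent form Y = mean_Y + SD_Y * (X - mean_X) / SD_X at full precision:
Y = 64.57 + 8.14 * (41 - 51.34) / 8.98
Y = 64.57 - 8.14 * 10.34 / 8.98
Y = 64.57 - 84.1676 / 8.98
Y = 64.57 - 9.3728
Y = 55.1972

55.1972


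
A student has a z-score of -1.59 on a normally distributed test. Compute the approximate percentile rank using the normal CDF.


CDF(z) = 0.5 * (1 + erf(z/sqrt(2)))
erf(-1.1243) = -0.8882
CDF = 0.0559
Percentile rank = 0.0559 * 100 = 5.59

5.59


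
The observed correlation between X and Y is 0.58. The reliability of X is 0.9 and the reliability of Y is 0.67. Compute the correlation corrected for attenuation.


r_corrected = rxy / sqrt(rxx * ryy)
= 0.58 / sqrt(0.9 * 0.67)
= 0.58 / sqrt(0.603)
= 0.58 / 0.776531
r_corrected = 0.7469

0.7469


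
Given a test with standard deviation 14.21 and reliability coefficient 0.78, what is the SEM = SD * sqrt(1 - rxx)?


SEM = SD * sqrt(1 - rxx)
SEM = 14.21 * sqrt(1 - 0.78)
SEM = 14.21 * sqrt(0.22) = 14.21 * 0.469042
SEM = 6.6651

6.6651


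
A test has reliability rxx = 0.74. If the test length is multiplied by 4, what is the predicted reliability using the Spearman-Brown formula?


r_new = (n * rxx) / (1 + (n-1) * rxx)
r_new = (4 * 0.74) / (1 + 3 * 0.74)
r_new = 2.96 / 3.22
r_new = 0.9193

0.9193


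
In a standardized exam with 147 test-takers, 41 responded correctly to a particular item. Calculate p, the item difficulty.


Item difficulty p = number correct / total examinees
p = 41 / 147
p = 0.2789

0.2789


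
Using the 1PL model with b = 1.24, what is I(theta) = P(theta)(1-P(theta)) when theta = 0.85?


P = 1/(1+exp(-(0.85-1.24))) = 0.4037
I = P*(1-P) = 0.4037 * 0.5963
I = 0.2407

0.2407


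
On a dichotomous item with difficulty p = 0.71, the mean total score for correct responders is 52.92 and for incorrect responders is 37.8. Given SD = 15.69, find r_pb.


q = 1 - p = 0.29
rpb = ((M1 - M0) / SD) * sqrt(p * q)
rpb = ((52.92 - 37.8) / 15.69) * sqrt(0.71 * 0.29)
rpb = 0.4373

0.4373


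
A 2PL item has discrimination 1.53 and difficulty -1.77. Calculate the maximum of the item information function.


For 2PL, max info at theta = b = -1.77
I_max = a^2 / 4 = 1.53^2 / 4
= 2.3409 / 4
I_max = 0.5852

0.5852


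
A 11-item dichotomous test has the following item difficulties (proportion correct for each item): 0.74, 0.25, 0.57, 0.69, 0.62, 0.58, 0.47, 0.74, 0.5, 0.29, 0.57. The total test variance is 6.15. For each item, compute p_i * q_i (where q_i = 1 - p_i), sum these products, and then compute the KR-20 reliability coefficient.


For each item, compute p_i * q_i:
  Item 1: 0.74 * 0.26 = 0.1924
  Item 2: 0.25 * 0.75 = 0.1875
  Item 3: 0.57 * 0.43 = 0.2451
  Item 4: 0.69 * 0.31 = 0.2139
  Item 5: 0.62 * 0.38 = 0.2356
  Item 6: 0.58 * 0.42 = 0.2436
  Item 7: 0.47 * 0.53 = 0.2491
  Item 8: 0.74 * 0.26 = 0.1924
  Item 9: 0.5 * 0.5 = 0.25
  Item 10: 0.29 * 0.71 = 0.2059
  Item 11: 0.57 * 0.43 = 0.2451
Sum(p_i * q_i) = 0.1924 + 0.1875 + 0.2451 + 0.2139 + 0.2356 + 0.2436 + 0.2491 + 0.1924 + 0.25 + 0.2059 + 0.2451 = 2.4606
KR-20 = (k/(k-1)) * (1 - Sum(p_i*q_i) / Var_total)
= (11/10) * (1 - 2.4606/6.15)
= 1.1 * 0.5999
KR-20 = 0.6599

0.6599


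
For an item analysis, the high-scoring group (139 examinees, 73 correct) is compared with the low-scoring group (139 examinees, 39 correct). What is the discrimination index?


p_upper = 73/139 = 0.5252
p_lower = 39/139 = 0.2806
D = 0.5252 - 0.2806 = 0.2446

0.2446


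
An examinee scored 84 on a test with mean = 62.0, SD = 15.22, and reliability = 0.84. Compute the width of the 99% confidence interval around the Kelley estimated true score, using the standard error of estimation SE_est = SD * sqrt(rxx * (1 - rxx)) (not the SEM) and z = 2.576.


True score estimate = 0.84*84 + 0.16*62.0 = 80.48
SE_est = SD * sqrt(rxx * (1 - rxx)) = 15.22 * sqrt(0.84 * 0.16) = 15.22 * sqrt(0.1344) = 5.579744
CI = T_est +/- z * SE_est, so width = 2 * z * SE_est = 2 * 2.576 * 5.579744
Width = 28.7468

28.7468


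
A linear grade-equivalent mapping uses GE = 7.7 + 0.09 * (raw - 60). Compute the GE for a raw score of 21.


raw - median = 21 - 60 = -39
slope * diff = 0.09 * -39 = -3.51
GE = 7.7 + -3.51
GE = 4.19

4.19


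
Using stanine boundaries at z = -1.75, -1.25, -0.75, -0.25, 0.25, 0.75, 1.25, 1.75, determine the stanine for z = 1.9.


Stanine boundaries: [-1.75, -1.25, -0.75, -0.25, 0.25, 0.75, 1.25, 1.75]
z = 1.9
Check each boundary:
  z >= -1.75 -> could be stanine 2
  z >= -1.25 -> could be stanine 3
  z >= -0.75 -> could be stanine 4
  z >= -0.25 -> could be stanine 5
  z >= 0.25 -> could be stanine 6
  z >= 0.75 -> could be stanine 7
  z >= 1.25 -> could be stanine 8
  z >= 1.75 -> could be stanine 9
Highest qualifying boundary gives stanine = 9

9


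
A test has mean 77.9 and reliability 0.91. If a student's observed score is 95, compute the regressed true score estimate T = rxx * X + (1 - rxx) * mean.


T_est = rxx * X + (1 - rxx) * mean
T_est = 0.91 * 95 + 0.09 * 77.9
T_est = 86.45 + 7.011
T_est = 93.461

93.461


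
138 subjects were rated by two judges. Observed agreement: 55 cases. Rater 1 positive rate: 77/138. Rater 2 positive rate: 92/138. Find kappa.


P_o = 55/138 = 0.398551
P_e = (77*92 + 61*46) / 19044 = 0.519324
kappa = (P_o - P_e) / (1 - P_e)
kappa = (0.398551 - 0.519324) / (1 - 0.519324)
kappa = -0.2513

-0.2513


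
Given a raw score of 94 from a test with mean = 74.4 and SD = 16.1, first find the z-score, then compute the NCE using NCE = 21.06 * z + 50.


z = (X - mean) / SD = (94 - 74.4) / 16.1
z = 19.6 / 16.1
z = 1.2174
NCE = NCE = 21.06z + 50
Carry z at full precision (z = 19.6 / 16.1) into the conversion:
NCE = 21.06 * (19.6 / 16.1) + 50 = 412.776 / 16.1 + 50
NCE = 25.6383 + 50
NCE = 75.6383

75.6383


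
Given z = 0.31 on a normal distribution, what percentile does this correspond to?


CDF(z) = 0.5 * (1 + erf(z/sqrt(2)))
erf(0.2192) = 0.2434
CDF = 0.6217
Percentile rank = 0.6217 * 100 = 62.17

62.17


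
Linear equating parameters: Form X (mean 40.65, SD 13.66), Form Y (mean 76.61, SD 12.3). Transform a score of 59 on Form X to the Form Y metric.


slope = SD_Y / SD_X = 12.3 / 13.66 ~ 0.9004
intercept = mean_Y - slope * mean_X = 76.61 - (12.3 / 13.66) * 40.65 ~ 40.0071
Y = slope * X + intercept. To avoid rounding drift from the rounded slope/intercept, evaluate the equivalent form Y = mean_Y + SD_Y * (X - mean_X) / SD_X at full precision:
Y = 76.61 + 12.3 * (59 - 40.65) / 13.66
Y = 76.61 + 12.3 * 18.35 / 13.66
Y = 76.61 + 225.705 / 13.66
Y = 76.61 + 16.5231
Y = 93.1331

93.1331


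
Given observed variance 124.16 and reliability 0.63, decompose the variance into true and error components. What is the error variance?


var_true = rxx * var_obs = 0.63 * 124.16 = 78.2208
var_error = var_obs - var_true
var_error = 124.16 - 78.2208
var_error = 45.9392

45.9392


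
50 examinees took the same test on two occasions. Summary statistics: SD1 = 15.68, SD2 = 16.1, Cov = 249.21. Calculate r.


r = cov(X,Y) / (SD_X * SD_Y)
r = 249.21 / (15.68 * 16.1)
r = 249.21 / 252.448
r = 0.9872

0.9872


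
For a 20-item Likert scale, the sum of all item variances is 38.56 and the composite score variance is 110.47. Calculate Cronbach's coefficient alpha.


alpha = (k/(k-1)) * (1 - sum(si^2)/s_total^2)
= (20/19) * (1 - 38.56/110.47)
alpha = 0.6852

0.6852


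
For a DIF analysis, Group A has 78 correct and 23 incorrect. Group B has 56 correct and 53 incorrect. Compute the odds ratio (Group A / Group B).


Odds_A = 78/23 = 3.3913
Odds_B = 56/53 = 1.0566
OR = Odds_A / Odds_B = 3.3913 / 1.0566
Exactly, OR = (78 * 53) / (23 * 56) = 4134 / 1288
OR = 3.2096

3.2096


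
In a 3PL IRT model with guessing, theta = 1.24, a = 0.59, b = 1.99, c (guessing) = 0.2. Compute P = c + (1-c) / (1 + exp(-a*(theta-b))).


logit = 0.59*(1.24 - 1.99) = -0.4425
P* = 1/(1 + exp(--0.4425)) = 0.3911
P = 0.2 + (1 - 0.2) * 0.3911
P = 0.5129

0.5129


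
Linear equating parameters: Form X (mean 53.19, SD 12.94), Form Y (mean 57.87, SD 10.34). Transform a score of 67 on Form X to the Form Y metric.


slope = SD_Y / SD_X = 10.34 / 12.94 ~ 0.7991
intercept = mean_Y - slope * mean_X = 57.87 - (10.34 / 12.94) * 53.19 ~ 15.3673
Y = slope * X + intercept. To avoid rounding drift from the rounded slope/intercept, evaluate the equivalent form Y = mean_Y + SD_Y * (X - mean_X) / SD_X at full precision:
Y = 57.87 + 10.34 * (67 - 53.19) / 12.94
Y = 57.87 + 10.34 * 13.81 / 12.94
Y = 57.87 + 142.7954 / 12.94
Y = 57.87 + 11.0352
Y = 68.9052

68.9052


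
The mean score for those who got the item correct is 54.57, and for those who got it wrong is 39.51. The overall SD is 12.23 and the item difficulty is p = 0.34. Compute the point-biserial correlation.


q = 1 - p = 0.66
rpb = ((M1 - M0) / SD) * sqrt(p * q)
rpb = ((54.57 - 39.51) / 12.23) * sqrt(0.34 * 0.66)
rpb = 0.5833

0.5833


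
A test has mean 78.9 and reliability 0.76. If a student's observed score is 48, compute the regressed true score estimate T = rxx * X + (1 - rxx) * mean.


T_est = rxx * X + (1 - rxx) * mean
T_est = 0.76 * 48 + 0.24 * 78.9
T_est = 36.48 + 18.936
T_est = 55.416

55.416


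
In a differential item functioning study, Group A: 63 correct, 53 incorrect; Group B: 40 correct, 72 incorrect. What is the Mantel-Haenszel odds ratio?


Odds_A = 63/53 = 1.1887
Odds_B = 40/72 = 0.5556
OR = Odds_A / Odds_B = 1.1887 / 0.5556
Exactly, OR = (63 * 72) / (53 * 40) = 4536 / 2120
OR = 2.1396

2.1396


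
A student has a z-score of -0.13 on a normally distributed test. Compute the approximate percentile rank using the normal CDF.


CDF(z) = 0.5 * (1 + erf(z/sqrt(2)))
erf(-0.0919) = -0.1034
CDF = 0.4483
Percentile rank = 0.4483 * 100 = 44.83

44.83


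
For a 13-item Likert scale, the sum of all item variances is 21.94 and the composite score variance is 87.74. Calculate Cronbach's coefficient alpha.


alpha = (k/(k-1)) * (1 - sum(si^2)/s_total^2)
= (13/12) * (1 - 21.94/87.74)
alpha = 0.8124

0.8124


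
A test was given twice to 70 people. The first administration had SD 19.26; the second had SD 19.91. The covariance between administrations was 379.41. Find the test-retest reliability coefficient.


r = cov(X,Y) / (SD_X * SD_Y)
r = 379.41 / (19.26 * 19.91)
r = 379.41 / 383.4666
r = 0.9894

0.9894


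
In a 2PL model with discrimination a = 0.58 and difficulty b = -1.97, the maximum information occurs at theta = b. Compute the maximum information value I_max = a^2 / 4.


For 2PL, max info at theta = b = -1.97
I_max = a^2 / 4 = 0.58^2 / 4
= 0.3364 / 4
I_max = 0.0841

0.0841


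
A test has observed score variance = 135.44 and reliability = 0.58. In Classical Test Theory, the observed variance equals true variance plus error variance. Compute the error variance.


var_true = rxx * var_obs = 0.58 * 135.44 = 78.5552
var_error = var_obs - var_true
var_error = 135.44 - 78.5552
var_error = 56.8848

56.8848


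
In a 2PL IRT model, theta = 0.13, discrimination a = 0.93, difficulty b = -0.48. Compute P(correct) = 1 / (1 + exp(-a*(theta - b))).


a*(theta - b) = 0.93 * (0.13 - -0.48) = 0.5673
exp(-0.5673) = 0.5671
P = 1 / (1 + 0.5671)
P = 0.6381

0.6381


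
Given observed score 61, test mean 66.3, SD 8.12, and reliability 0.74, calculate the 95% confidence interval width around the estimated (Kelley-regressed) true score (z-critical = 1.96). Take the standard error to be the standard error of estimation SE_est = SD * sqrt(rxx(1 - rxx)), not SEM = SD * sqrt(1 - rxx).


True score estimate = 0.74*61 + 0.26*66.3 = 62.378
SE_est = SD * sqrt(rxx * (1 - rxx)) = 8.12 * sqrt(0.74 * 0.26) = 8.12 * sqrt(0.1924) = 3.56171
CI = T_est +/- z * SE_est, so width = 2 * z * SE_est = 2 * 1.96 * 3.56171
Width = 13.9619

13.9619


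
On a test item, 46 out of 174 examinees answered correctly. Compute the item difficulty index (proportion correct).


Item difficulty p = number correct / total examinees
p = 46 / 174
p = 0.2644

0.2644


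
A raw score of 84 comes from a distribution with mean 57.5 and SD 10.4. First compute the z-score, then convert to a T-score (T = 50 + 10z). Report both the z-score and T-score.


z = (X - mean) / SD = (84 - 57.5) / 10.4
z = 26.5 / 10.4
z = 2.5481
T-score = T = 50 + 10z
Carry z at full precision (z = 26.5 / 10.4) into the conversion:
T-score = 50 + 10 * (26.5 / 10.4) = 50 + 265 / 10.4
T-score = 50 + 25.4808
T-score = 75.4808

75.4808
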